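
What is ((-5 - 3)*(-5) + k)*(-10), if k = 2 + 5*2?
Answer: -520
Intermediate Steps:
k = 12 (k = 2 + 10 = 12)
((-5 - 3)*(-5) + k)*(-10) = ((-5 - 3)*(-5) + 12)*(-10) = (-8*(-5) + 12)*(-10) = (40 + 12)*(-10) = 52*(-10) = -520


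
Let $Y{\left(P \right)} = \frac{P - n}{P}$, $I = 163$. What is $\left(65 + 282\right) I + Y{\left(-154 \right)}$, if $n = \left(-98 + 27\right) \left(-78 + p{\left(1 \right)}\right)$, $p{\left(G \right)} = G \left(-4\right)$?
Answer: $\frac{4358185}{77} \approx 56600.0$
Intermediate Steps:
$p{\left(G \right)} = - 4 G$
$n = 5822$ ($n = \left(-98 + 27\right) \left(-78 - 4\right) = - 71 \left(-78 - 4\right) = \left(-71\right) \left(-82\right) = 5822$)
$Y{\left(P \right)} = \frac{-5822 + P}{P}$ ($Y{\left(P \right)} = \frac{P - 5822}{P} = \frac{-5822 + P}{P}$)
$\left(65 + 282\right) I + Y{\left(-154 \right)} = \left(65 + 282\right) 163 + \frac{-5822 - 154}{-154} = 347 \cdot 163 - - \frac{2988}{77} = 56561 + \frac{2988}{77} = \frac{4358185}{77}$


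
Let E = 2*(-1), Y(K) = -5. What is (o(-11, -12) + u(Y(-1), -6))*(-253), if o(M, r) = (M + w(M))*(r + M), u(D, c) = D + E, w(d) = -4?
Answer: -85514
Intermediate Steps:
E = -2
u(D, c) = -2 + D (u(D, c) = D - 2 = -2 + D)
o(M, r) = (-4 + M)*(M + r) (o(M, r) = (M - 4)*(r + M) = (-4 + M)*(M + r))
(o(-11, -12) + u(Y(-1), -6))*(-253) = (((-11)**2 - 4*(-11) - 4*(-12) - 11*(-12)) + (-2 - 5))*(-253) = ((121 + 44 + 48 + 132) - 7)*(-253) = (345 - 7)*(-253) = 338*(-253) = -85514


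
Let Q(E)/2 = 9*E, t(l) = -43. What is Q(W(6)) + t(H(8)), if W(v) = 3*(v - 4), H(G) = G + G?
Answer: 65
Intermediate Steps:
H(G) = 2*G
W(v) = -12 + 3*v (W(v) = 3*(-4 + v) = -12 + 3*v)
Q(E) = 18*E (Q(E) = 2*(9*E) = 18*E)
Q(W(6)) + t(H(8)) = 18*(-12 + 3*6) - 43 = 18*(-12 + 18) - 43 = 18*6 - 43 = 108 - 43 = 65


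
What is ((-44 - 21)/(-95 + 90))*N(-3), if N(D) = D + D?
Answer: -78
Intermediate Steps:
N(D) = 2*D
((-44 - 21)/(-95 + 90))*N(-3) = ((-44 - 21)/(-95 + 90))*(2*(-3)) = -65/(-5)*(-6) = -65*(-⅕)*(-6) = 13*(-6) = -78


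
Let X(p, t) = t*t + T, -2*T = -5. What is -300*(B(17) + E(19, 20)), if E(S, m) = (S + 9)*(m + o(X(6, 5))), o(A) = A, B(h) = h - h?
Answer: -399000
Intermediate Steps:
T = 5/2 (T = -½*(-5) = 5/2 ≈ 2.5000)
B(h) = 0
X(p, t) = 5/2 + t² (X(p, t) = t*t + 5/2 = t² + 5/2 = 5/2 + t²)
E(S, m) = (9 + S)*(55/2 + m) (E(S, m) = (S + 9)*(m + (5/2 + 5²)) = (9 + S)*(m + (5/2 + 25)) = (9 + S)*(m + 55/2) = (9 + S)*(55/2 + m))
-300*(B(17) + E(19, 20)) = -300*(0 + (495/2 + 9*20 + (55/2)*19 + 19*20)) = -300*(0 + (495/2 + 180 + 1045/2 + 380)) = -300*(0 + 1330) = -300*1330 = -399000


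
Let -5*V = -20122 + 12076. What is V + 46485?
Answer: 240471/5 ≈ 48094.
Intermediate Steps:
V = 8046/5 (V = -(-20122 + 12076)/5 = -⅕*(-8046) = 8046/5 ≈ 1609.2)
V + 46485 = 8046/5 + 46485 = 240471/5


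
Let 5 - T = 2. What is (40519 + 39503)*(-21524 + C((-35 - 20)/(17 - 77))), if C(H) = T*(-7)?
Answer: -1724073990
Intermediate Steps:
T = 3 (T = 5 - 1*2 = 5 - 2 = 3)
C(H) = -21 (C(H) = 3*(-7) = -21)
(40519 + 39503)*(-21524 + C((-35 - 20)/(17 - 77))) = (40519 + 39503)*(-21524 - 21) = 80022*(-21545) = -1724073990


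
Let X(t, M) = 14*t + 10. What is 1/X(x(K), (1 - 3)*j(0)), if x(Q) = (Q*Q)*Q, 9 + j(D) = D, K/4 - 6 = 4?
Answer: 1/896010 ≈ 1.1161e-6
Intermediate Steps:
K = 40 (K = 24 + 4*4 = 24 + 16 = 40)
j(D) = -9 + D
x(Q) = Q³ (x(Q) = Q²*Q = Q³)
X(t, M) = 10 + 14*t
1/X(x(K), (1 - 3)*j(0)) = 1/(10 + 14*40³) = 1/(10 + 14*64000) = 1/(10 + 896000) = 1/896010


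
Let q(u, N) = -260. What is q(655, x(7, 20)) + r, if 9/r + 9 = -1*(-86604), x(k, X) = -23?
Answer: -7504897/28865 ≈ -260.00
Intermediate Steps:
r = 3/28865 (r = 9/(-9 - 1*(-86604)) = 9/(-9 + 86604) = 9/86595 = 9*(1/86595) = 3/28865 ≈ 0.00010393)
q(655, x(7, 20)) + r = -260 + 3/28865 = -7504897/28865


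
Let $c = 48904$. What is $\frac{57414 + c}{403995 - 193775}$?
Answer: $\frac{53159}{105110} \approx 0.50575$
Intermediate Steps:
$\frac{57414 + c}{403995 - 193775} = \frac{57414 + 48904}{403995 - 193775} = \frac{106318}{210220} = 106318 \cdot \frac{1}{210220} = \frac{53159}{105110}$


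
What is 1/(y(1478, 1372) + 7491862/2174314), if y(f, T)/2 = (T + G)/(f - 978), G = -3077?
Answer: -54357850/183423987 ≈ -0.29635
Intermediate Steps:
y(f, T) = 2*(-3077 + T)/(-978 + f) (y(f, T) = 2*((T - 3077)/(f - 978)) = 2*((-3077 + T)/(-978 + f)) = 2*(-3077 + T)/(-978 + f))
1/(y(1478, 1372) + 7491862/2174314) = 1/(2*(-3077 + 1372)/(-978 + 1478) + 7491862/2174314) = 1/(2*(-1705)/500 + 7491862*(1/2174314)) = 1/(2*(1/500)*(-1705) + 3745931/1087157) = 1/(-341/50 + 3745931/1087157) = 1/(-183423987/54357850) = -54357850/183423987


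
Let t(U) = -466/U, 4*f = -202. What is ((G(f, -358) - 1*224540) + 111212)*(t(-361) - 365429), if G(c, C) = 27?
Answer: 14946600279303/361 ≈ 4.1403e+10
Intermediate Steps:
f = -101/2 (f = (¼)*(-202) = -101/2 ≈ -50.500)
((G(f, -358) - 1*224540) + 111212)*(t(-361) - 365429) = ((27 - 1*224540) + 111212)*(-466/(-361) - 365429) = ((27 - 224540) + 111212)*(-466*(-1/361) - 365429) = (-224513 + 111212)*(466/361 - 365429) = -113301*(-131919403/361) = 14946600279303/361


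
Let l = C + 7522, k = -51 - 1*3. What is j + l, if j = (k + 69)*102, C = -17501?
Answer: -8449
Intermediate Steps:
k = -54 (k = -51 - 3 = -54)
l = -9979 (l = -17501 + 7522 = -9979)
j = 1530 (j = (-54 + 69)*102 = 15*102 = 1530)
j + l = 1530 - 9979 = -8449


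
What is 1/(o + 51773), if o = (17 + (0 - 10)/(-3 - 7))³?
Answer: 1/57605 ≈ 1.7360e-5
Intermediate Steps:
o = 5832 (o = (17 - 10/(-10))³ = (17 - 10*(-⅒))³ = (17 + 1)³ = 18³ = 5832)
1/(o + 51773) = 1/(5832 + 51773) = 1/57605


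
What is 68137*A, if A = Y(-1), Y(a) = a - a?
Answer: 0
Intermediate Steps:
Y(a) = 0
A = 0
68137*A = 68137*0 = 0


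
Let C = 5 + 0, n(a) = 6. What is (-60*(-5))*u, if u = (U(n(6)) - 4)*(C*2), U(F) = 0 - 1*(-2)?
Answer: -6000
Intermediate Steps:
C = 5
U(F) = 2 (U(F) = 0 + 2 = 2)
u = -20 (u = (2 - 4)*(5*2) = -2*10 = -20)
(-60*(-5))*u = -60*(-5)*(-20) = 300*(-20) = -6000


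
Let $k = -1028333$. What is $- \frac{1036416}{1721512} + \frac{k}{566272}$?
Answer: $- \frac{294647620081}{121855505408} \approx -2.418$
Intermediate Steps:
$- \frac{1036416}{1721512} + \frac{k}{566272} = - \frac{1036416}{1721512} - \frac{1028333}{566272} = \left(-1036416\right) \frac{1}{1721512} - \frac{1028333}{566272} = - \frac{129552}{215189} - \frac{1028333}{566272} = - \frac{294647620081}{121855505408}$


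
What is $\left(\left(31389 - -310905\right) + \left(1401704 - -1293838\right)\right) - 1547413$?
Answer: $1490423$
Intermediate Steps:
$\left(\left(31389 - -310905\right) + \left(1401704 - -1293838\right)\right) - 1547413 = \left(\left(31389 + 310905\right) + \left(1401704 + 1293838\right)\right) - 1547413 = \left(342294 + 2695542\right) - 1547413 = 3037836 - 1547413 = 1490423$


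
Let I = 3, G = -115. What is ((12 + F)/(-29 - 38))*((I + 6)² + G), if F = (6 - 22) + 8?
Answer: 136/67 ≈ 2.0299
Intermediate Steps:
F = -8 (F = -16 + 8 = -8)
((12 + F)/(-29 - 38))*((I + 6)² + G) = ((12 - 8)/(-29 - 38))*((3 + 6)² - 115) = (4/(-67))*(9² - 115) = (4*(-1/67))*(81 - 115) = -4/67*(-34) = 136/67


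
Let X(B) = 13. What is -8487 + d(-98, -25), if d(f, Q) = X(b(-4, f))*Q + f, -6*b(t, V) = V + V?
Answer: -8910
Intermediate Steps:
b(t, V) = -V/3 (b(t, V) = -(V + V)/6 = -V/3)
d(f, Q) = f + 13*Q (d(f, Q) = 13*Q + f = f + 13*Q)
-8487 + d(-98, -25) = -8487 + (-98 + 13*(-25)) = -8487 + (-98 - 325) = -8487 - 423 = -8910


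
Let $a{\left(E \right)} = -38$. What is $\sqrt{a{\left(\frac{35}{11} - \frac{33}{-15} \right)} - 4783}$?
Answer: $i \sqrt{4821} \approx 69.433 i$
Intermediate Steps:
$\sqrt{a{\left(\frac{35}{11} - \frac{33}{-15} \right)} - 4783} = \sqrt{-38 - 4783} = \sqrt{-4821} = i \sqrt{4821}$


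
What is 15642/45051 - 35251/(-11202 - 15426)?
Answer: 668202659/399872676 ≈ 1.6710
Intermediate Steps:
15642/45051 - 35251/(-11202 - 15426) = 15642*(1/45051) - 35251/(-26628) = 5214/15017 - 35251*(-1/26628) = 5214/15017 + 35251/26628 = 668202659/399872676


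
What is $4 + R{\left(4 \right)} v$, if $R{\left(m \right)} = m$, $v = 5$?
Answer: $24$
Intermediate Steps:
$4 + R{\left(4 \right)} v = 4 + 4 \cdot 5 = 4 + 20 = 24$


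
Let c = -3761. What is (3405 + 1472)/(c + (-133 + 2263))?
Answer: -4877/1631 ≈ -2.9902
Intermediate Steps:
(3405 + 1472)/(c + (-133 + 2263)) = (3405 + 1472)/(-3761 + (-133 + 2263)) = 4877/(-3761 + 2130) = 4877/(-1631) = 4877*(-1/1631) = -4877/1631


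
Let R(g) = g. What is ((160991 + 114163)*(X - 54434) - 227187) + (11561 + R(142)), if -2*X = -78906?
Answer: -4122297558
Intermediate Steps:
X = 39453 (X = -½*(-78906) = 39453)
((160991 + 114163)*(X - 54434) - 227187) + (11561 + R(142)) = ((160991 + 114163)*(39453 - 54434) - 227187) + (11561 + 142) = (275154*(-14981) - 227187) + 11703 = (-4122082074 - 227187) + 11703 = -4122309261 + 11703 = -4122297558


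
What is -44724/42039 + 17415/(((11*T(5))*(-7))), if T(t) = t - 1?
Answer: -248628059/4316004 ≈ -57.606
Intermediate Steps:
T(t) = -1 + t
-44724/42039 + 17415/(((11*T(5))*(-7))) = -44724/42039 + 17415/(((11*(-1 + 5))*(-7))) = -44724*1/42039 + 17415/(((11*4)*(-7))) = -14908/14013 + 17415/((44*(-7))) = -14908/14013 + 17415/(-308) = -14908/14013 + 17415*(-1/308) = -14908/14013 - 17415/308 = -248628059/4316004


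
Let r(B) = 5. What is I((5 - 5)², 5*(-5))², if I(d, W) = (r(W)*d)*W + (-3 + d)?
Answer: 9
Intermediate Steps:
I(d, W) = -3 + d + 5*W*d (I(d, W) = (5*d)*W + (-3 + d) = 5*W*d + (-3 + d) = -3 + d + 5*W*d)
I((5 - 5)², 5*(-5))² = (-3 + (5 - 5)² + 5*(5*(-5))*(5 - 5)²)² = (-3 + 0² + 5*(-25)*0²)² = (-3 + 0 + 5*(-25)*0)² = (-3 + 0 + 0)² = (-3)² = 9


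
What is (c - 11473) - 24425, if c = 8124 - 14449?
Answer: -42223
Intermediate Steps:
c = -6325
(c - 11473) - 24425 = (-6325 - 11473) - 24425 = -17798 - 24425 = -42223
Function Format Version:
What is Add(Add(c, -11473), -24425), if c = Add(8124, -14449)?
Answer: -42223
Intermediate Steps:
c = -6325
Add(Add(c, -11473), -24425) = Add(Add(-6325, -11473), -24425) = Add(-17798, -24425) = -42223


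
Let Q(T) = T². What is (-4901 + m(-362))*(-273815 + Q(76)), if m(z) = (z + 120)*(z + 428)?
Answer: 5594778047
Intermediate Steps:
m(z) = (120 + z)*(428 + z)
(-4901 + m(-362))*(-273815 + Q(76)) = (-4901 + (51360 + (-362)² + 548*(-362)))*(-273815 + 76²) = (-4901 + (51360 + 131044 - 198376))*(-273815 + 5776) = (-4901 - 15972)*(-268039) = -20873*(-268039) = 5594778047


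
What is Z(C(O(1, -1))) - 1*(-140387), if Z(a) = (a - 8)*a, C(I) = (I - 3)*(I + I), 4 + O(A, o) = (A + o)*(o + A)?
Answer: 143075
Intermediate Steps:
O(A, o) = -4 + (A + o)**2 (O(A, o) = -4 + (A + o)*(o + A) = -4 + (A + o)*(A + o) = -4 + (A + o)**2)
C(I) = 2*I*(-3 + I) (C(I) = (-3 + I)*(2*I) = 2*I*(-3 + I))
Z(a) = a*(-8 + a) (Z(a) = (-8 + a)*a = a*(-8 + a))
Z(C(O(1, -1))) - 1*(-140387) = (2*(-4 + (1 - 1)**2)*(-3 + (-4 + (1 - 1)**2)))*(-8 + 2*(-4 + (1 - 1)**2)*(-3 + (-4 + (1 - 1)**2))) - 1*(-140387) = (2*(-4 + 0**2)*(-3 + (-4 + 0**2)))*(-8 + 2*(-4 + 0**2)*(-3 + (-4 + 0**2))) + 140387 = (2*(-4 + 0)*(-3 + (-4 + 0)))*(-8 + 2*(-4 + 0)*(-3 + (-4 + 0))) + 140387 = (2*(-4)*(-3 - 4))*(-8 + 2*(-4)*(-3 - 4)) + 140387 = (2*(-4)*(-7))*(-8 + 2*(-4)*(-7)) + 140387 = 56*(-8 + 56) + 140387 = 56*48 + 140387 = 2688 + 140387 = 143075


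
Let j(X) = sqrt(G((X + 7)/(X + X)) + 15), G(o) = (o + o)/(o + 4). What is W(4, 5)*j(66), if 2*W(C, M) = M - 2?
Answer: 3*sqrt(5505761)/1202 ≈ 5.8563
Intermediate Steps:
W(C, M) = -1 + M/2 (W(C, M) = (M - 2)/2 = (-2 + M)/2 = -1 + M/2)
G(o) = 2*o/(4 + o) (G(o) = (2*o)/(4 + o) = 2*o/(4 + o))
j(X) = sqrt(15 + (7 + X)/(X*(4 + (7 + X)/(2*X)))) (j(X) = sqrt(2*((X + 7)/(X + X))/(4 + (X + 7)/(X + X)) + 15) = sqrt(2*((7 + X)/((2*X)))/(4 + (7 + X)/((2*X))) + 15) = sqrt(2*((7 + X)*(1/(2*X)))/(4 + (7 + X)*(1/(2*X))) + 15) = sqrt(2*((7 + X)/(2*X))/(4 + (7 + X)/(2*X)) + 15) = sqrt((7 + X)/(X*(4 + (7 + X)/(2*X))) + 15) = sqrt(15 + (7 + X)/(X*(4 + (7 + X)/(2*X)))))
W(4, 5)*j(66) = (-1 + (1/2)*5)*sqrt((119 + 137*66)/(7 + 9*66)) = (-1 + 5/2)*sqrt((119 + 9042)/(7 + 594)) = 3*sqrt(9161/601)/2 = 3*(sqrt(5505761)/601)/2 = 3*sqrt(5505761)/1202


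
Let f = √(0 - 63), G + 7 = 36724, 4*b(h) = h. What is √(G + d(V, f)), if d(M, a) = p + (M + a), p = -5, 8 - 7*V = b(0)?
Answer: √(1798944 + 147*I*√7)/7 ≈ 191.61 + 0.020712*I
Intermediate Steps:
b(h) = h/4
G = 36717 (G = -7 + 36724 = 36717)
V = 8/7 (V = 8/7 - 0/28 = 8/7 - ⅐*0 = 8/7 + 0 = 8/7 ≈ 1.1429)
f = 3*I*√7 (f = √(-63) = 3*I*√7 ≈ 7.9373*I)
d(M, a) = -5 + M + a (d(M, a) = -5 + (M + a) = -5 + M + a)
√(G + d(V, f)) = √(36717 + (-5 + 8/7 + 3*I*√7)) = √(36717 + (-27/7 + 3*I*√7)) = √(256992/7 + 3*I*√7)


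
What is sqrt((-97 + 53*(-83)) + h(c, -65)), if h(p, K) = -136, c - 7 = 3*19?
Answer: 2*I*sqrt(1158) ≈ 68.059*I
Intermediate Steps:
c = 64 (c = 7 + 3*19 = 7 + 57 = 64)
sqrt((-97 + 53*(-83)) + h(c, -65)) = sqrt((-97 + 53*(-83)) - 136) = sqrt((-97 - 4399) - 136) = sqrt(-4496 - 136) = sqrt(-4632) = 2*I*sqrt(1158)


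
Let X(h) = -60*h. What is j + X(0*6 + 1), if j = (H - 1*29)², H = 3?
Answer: 616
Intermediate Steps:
j = 676 (j = (3 - 1*29)² = (3 - 29)² = (-26)² = 676)
j + X(0*6 + 1) = 676 - 60*(0*6 + 1) = 676 - 60*(0 + 1) = 676 - 60*1 = 676 - 60 = 616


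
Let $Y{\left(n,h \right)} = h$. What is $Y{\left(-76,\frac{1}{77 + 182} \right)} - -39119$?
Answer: $\frac{10131822}{259} \approx 39119.0$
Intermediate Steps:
$Y{\left(-76,\frac{1}{77 + 182} \right)} - -39119 = \frac{1}{77 + 182} - -39119 = \frac{1}{259} + 39119 = \frac{10131822}{259}$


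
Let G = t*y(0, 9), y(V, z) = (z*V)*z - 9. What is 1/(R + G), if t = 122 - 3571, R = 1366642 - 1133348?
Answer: 1/264335 ≈ 3.7831e-6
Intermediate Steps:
y(V, z) = -9 + V*z² (y(V, z) = (V*z)*z - 9 = V*z² - 9 = -9 + V*z²)
R = 233294
t = -3449
G = 31041 (G = -3449*(-9 + 0*9²) = -3449*(-9 + 0*81) = -3449*(-9 + 0) = -3449*(-9) = 31041)
1/(R + G) = 1/(233294 + 31041) = 1/264335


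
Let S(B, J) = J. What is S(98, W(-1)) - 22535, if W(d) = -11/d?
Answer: -22524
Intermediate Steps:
S(98, W(-1)) - 22535 = -11/(-1) - 22535 = -11*(-1) - 22535 = 11 - 22535 = -22524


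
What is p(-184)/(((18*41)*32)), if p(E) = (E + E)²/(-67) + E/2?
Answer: -3933/43952 ≈ -0.089484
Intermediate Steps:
p(E) = E/2 - 4*E²/67 (p(E) = (2*E)²*(-1/67) + E*(½) = (4*E²)*(-1/67) + E/2 = -4*E²/67 + E/2 = E/2 - 4*E²/67)
p(-184)/(((18*41)*32)) = ((1/134)*(-184)*(67 - 8*(-184)))/(((18*41)*32)) = ((1/134)*(-184)*(67 + 1472))/((738*32)) = ((1/134)*(-184)*1539)/23616 = -141588/67*1/23616 = -3933/43952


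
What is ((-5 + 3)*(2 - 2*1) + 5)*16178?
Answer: 80890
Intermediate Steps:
((-5 + 3)*(2 - 2*1) + 5)*16178 = (-2*(2 - 2) + 5)*16178 = (-2*0 + 5)*16178 = (0 + 5)*16178 = 5*16178 = 80890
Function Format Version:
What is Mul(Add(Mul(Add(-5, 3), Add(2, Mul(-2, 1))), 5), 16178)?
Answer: 80890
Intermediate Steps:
Mul(Add(Mul(Add(-5, 3), Add(2, Mul(-2, 1))), 5), 16178) = Mul(Add(Mul(-2, Add(2, -2)), 5), 16178) = Mul(Add(Mul(-2, 0), 5), 16178) = Mul(Add(0, 5), 16178) = Mul(5, 16178) = 80890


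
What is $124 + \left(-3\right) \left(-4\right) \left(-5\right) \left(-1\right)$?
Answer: $184$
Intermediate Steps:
$124 + \left(-3\right) \left(-4\right) \left(-5\right) \left(-1\right) = 124 + 12 \left(-5\right) \left(-1\right) = 124 - -60 = 124 + 60 = 184$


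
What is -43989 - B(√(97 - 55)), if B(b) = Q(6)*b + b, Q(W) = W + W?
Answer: -43989 - 13*√42 ≈ -44073.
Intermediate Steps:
Q(W) = 2*W
B(b) = 13*b (B(b) = (2*6)*b + b = 12*b + b = 13*b)
-43989 - B(√(97 - 55)) = -43989 - 13*√(97 - 55) = -43989 - 13*√42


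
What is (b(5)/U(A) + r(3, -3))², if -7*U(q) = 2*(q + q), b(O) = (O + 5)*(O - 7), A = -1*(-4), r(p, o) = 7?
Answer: 3969/16 ≈ 248.06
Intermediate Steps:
A = 4
b(O) = (-7 + O)*(5 + O) (b(O) = (5 + O)*(-7 + O) = (-7 + O)*(5 + O))
U(q) = -4*q/7 (U(q) = -2*(q + q)/7 = -2*2*q/7 = -4*q/7)
(b(5)/U(A) + r(3, -3))² = ((-35 + 5² - 2*5)/((-4/7*4)) + 7)² = ((-35 + 25 - 10)/(-16/7) + 7)² = (-20*(-7/16) + 7)² = (35/4 + 7)² = (63/4)² = 3969/16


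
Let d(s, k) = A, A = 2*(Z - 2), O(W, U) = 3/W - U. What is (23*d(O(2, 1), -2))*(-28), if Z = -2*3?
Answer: 10304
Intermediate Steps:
Z = -6
O(W, U) = -U + 3/W
A = -16 (A = 2*(-6 - 2) = 2*(-8) = -16)
d(s, k) = -16
(23*d(O(2, 1), -2))*(-28) = (23*(-16))*(-28) = -368*(-28) = 10304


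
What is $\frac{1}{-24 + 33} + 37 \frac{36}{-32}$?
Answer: $- \frac{2989}{72} \approx -41.514$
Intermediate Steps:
$\frac{1}{-24 + 33} + 37 \frac{36}{-32} = \frac{1}{9} + 37 \cdot 36 \left(- \frac{1}{32}\right) = \frac{1}{9} + 37 \left(- \frac{9}{8}\right) = \frac{1}{9} - \frac{333}{8} = - \frac{2989}{72}$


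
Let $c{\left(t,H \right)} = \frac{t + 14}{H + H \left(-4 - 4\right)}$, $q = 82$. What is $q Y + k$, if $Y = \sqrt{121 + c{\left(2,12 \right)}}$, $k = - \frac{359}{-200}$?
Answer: $\frac{359}{200} + \frac{82 \sqrt{53277}}{21} \approx 903.08$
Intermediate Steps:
$k = \frac{359}{200}$ ($k = \left(-359\right) \left(- \frac{1}{200}\right) = \frac{359}{200} \approx 1.795$)
$c{\left(t,H \right)} = - \frac{14 + t}{7 H}$ ($c{\left(t,H \right)} = \frac{14 + t}{H + H \left(-8\right)} = \frac{14 + t}{H - 8 H} = \frac{14 + t}{\left(-7\right) H} = \left(14 + t\right) \left(- \frac{1}{7 H}\right) = - \frac{14 + t}{7 H}$)
$Y = \frac{\sqrt{53277}}{21}$ ($Y = \sqrt{121 + \frac{-14 - 2}{7 \cdot 12}} = \sqrt{121 + \frac{1}{7} \cdot \frac{1}{12} \left(-14 - 2\right)} = \sqrt{121 + \frac{1}{7} \cdot \frac{1}{12} \left(-16\right)} = \sqrt{121 - \frac{4}{21}} = \sqrt{\frac{2537}{21}} = \frac{\sqrt{53277}}{21} \approx 10.991$)
$q Y + k = 82 \frac{\sqrt{53277}}{21} + \frac{359}{200} = \frac{82 \sqrt{53277}}{21} + \frac{359}{200} = \frac{359}{200} + \frac{82 \sqrt{53277}}{21}$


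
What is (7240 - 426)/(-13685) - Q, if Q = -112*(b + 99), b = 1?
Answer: 153265186/13685 ≈ 11200.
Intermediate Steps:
Q = -11200 (Q = -112*(1 + 99) = -112*100 = -11200)
(7240 - 426)/(-13685) - Q = (7240 - 426)/(-13685) - 1*(-11200) = 6814*(-1/13685) + 11200 = -6814/13685 + 11200 = 153265186/13685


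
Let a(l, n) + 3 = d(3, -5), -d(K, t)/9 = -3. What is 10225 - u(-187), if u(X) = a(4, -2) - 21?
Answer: 10222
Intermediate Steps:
d(K, t) = 27 (d(K, t) = -9*(-3) = 27)
a(l, n) = 24 (a(l, n) = -3 + 27 = 24)
u(X) = 3 (u(X) = 24 - 21 = 3)
10225 - u(-187) = 10225 - 1*3 = 10225 - 3 = 10222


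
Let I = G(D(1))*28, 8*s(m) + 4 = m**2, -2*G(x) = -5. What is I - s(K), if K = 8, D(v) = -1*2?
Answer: 125/2 ≈ 62.500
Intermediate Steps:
D(v) = -2
G(x) = 5/2 (G(x) = -1/2*(-5) = 5/2)
s(m) = -1/2 + m**2/8
I = 70 (I = (5/2)*28 = 70)
I - s(K) = 70 - (-1/2 + (1/8)*8**2) = 70 - (-1/2 + (1/8)*64) = 70 - (-1/2 + 8) = 70 - 1*15/2 = 70 - 15/2 = 125/2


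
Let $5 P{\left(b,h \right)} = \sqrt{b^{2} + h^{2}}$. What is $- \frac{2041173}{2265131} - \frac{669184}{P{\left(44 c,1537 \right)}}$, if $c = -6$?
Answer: $- \frac{120069}{133243} - \frac{669184 \sqrt{2432065}}{486413} \approx -2146.4$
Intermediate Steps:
$P{\left(b,h \right)} = \frac{\sqrt{b^{2} + h^{2}}}{5}$
$- \frac{2041173}{2265131} - \frac{669184}{P{\left(44 c,1537 \right)}} = - \frac{2041173}{2265131} - \frac{669184}{\frac{1}{5} \sqrt{\left(44 \left(-6\right)\right)^{2} + 1537^{2}}} = \left(-2041173\right) \frac{1}{2265131} - \frac{669184}{\frac{1}{5} \sqrt{\left(-264\right)^{2} + 2362369}} = - \frac{120069}{133243} - \frac{669184}{\frac{1}{5} \sqrt{69696 + 2362369}} = - \frac{120069}{133243} - \frac{669184}{\frac{1}{5} \sqrt{2432065}} = - \frac{120069}{133243} - 669184 \frac{\sqrt{2432065}}{486413} = - \frac{120069}{133243} - \frac{669184 \sqrt{2432065}}{486413}$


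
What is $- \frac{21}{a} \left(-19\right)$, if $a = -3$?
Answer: $-133$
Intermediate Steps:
$- \frac{21}{a} \left(-19\right) = - \frac{21}{-3} \left(-19\right) = \left(-21\right) \left(- \frac{1}{3}\right) \left(-19\right) = 7 \left(-19\right) = -133$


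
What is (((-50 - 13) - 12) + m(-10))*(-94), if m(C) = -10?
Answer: 7990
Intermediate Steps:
(((-50 - 13) - 12) + m(-10))*(-94) = (((-50 - 13) - 12) - 10)*(-94) = ((-63 - 12) - 10)*(-94) = (-75 - 10)*(-94) = -85*(-94) = 7990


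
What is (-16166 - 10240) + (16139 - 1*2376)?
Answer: -12643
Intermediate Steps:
(-16166 - 10240) + (16139 - 1*2376) = -26406 + (16139 - 2376) = -26406 + 13763 = -12643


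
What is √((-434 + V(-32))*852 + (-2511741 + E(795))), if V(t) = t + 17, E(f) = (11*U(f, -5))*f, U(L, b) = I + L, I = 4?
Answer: 3*√454774 ≈ 2023.1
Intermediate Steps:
U(L, b) = 4 + L
E(f) = f*(44 + 11*f) (E(f) = (11*(4 + f))*f = (44 + 11*f)*f = f*(44 + 11*f))
V(t) = 17 + t
√((-434 + V(-32))*852 + (-2511741 + E(795))) = √((-434 + (17 - 32))*852 + (-2511741 + 11*795*(4 + 795))) = √((-434 - 15)*852 + (-2511741 + 11*795*799)) = √(-449*852 + (-2511741 + 6987255)) = √(-382548 + 4475514) = √4092966 = 3*√454774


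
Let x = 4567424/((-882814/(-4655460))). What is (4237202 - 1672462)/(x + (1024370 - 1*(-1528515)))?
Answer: 226418837836/2351718235343 ≈ 0.096278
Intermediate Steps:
x = 10631729867520/441407 (x = 4567424/((-882814*(-1/4655460))) = 4567424/(441407/2327730) = 4567424*(2327730/441407) = 10631729867520/441407 ≈ 2.4086e+7)
(4237202 - 1672462)/(x + (1024370 - 1*(-1528515))) = (4237202 - 1672462)/(10631729867520/441407 + (1024370 - 1*(-1528515))) = 2564740/(10631729867520/441407 + (1024370 + 1528515)) = 2564740/(10631729867520/441407 + 2552885) = 2564740/(11758591176715/441407) = 2564740*(441407/11758591176715) = 226418837836/2351718235343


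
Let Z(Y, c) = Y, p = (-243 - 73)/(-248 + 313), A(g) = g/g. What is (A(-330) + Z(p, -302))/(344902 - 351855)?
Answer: 251/451945 ≈ 0.00055538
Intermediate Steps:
A(g) = 1
p = -316/65 ≈ -4.8615
(A(-330) + Z(p, -302))/(344902 - 351855) = (1 - 316/65)/(344902 - 351855) = -251/65/(-6953) = -251/65*(-1/6953) = 251/451945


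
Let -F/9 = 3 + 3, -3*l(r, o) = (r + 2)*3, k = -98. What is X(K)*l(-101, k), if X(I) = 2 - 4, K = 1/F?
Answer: -198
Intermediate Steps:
l(r, o) = -2 - r (l(r, o) = -(r + 2)*3/3 = -(2 + r)*3/3 = -(6 + 3*r)/3 = -2 - r)
F = -54 (F = -9*(3 + 3) = -9*6 = -54)
K = -1/54 (K = 1/(-54) = -1/54 ≈ -0.018519)
X(I) = -2
X(K)*l(-101, k) = -2*(-2 - 1*(-101)) = -2*(-2 + 101) = -2*99 = -198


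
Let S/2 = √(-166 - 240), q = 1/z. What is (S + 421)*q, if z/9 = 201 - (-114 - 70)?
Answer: 421/3465 + 2*I*√406/3465 ≈ 0.1215 + 0.01163*I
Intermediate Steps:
z = 3465 (z = 9*(201 - (-114 - 70)) = 9*(201 - 1*(-184)) = 9*(201 + 184) = 9*385 = 3465)
q = 1/3465 ≈ 0.00028860
S = 2*I*√406 (S = 2*√(-166 - 240) = 2*√(-406) = 2*(I*√406) = 2*I*√406 ≈ 40.299*I)
(S + 421)*q = (2*I*√406 + 421)*(1/3465) = (421 + 2*I*√406)*(1/3465) = 421/3465 + 2*I*√406/3465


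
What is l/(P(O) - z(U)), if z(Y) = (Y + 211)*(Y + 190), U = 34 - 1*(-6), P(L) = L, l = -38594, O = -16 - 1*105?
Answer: 38594/57851 ≈ 0.66713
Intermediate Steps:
O = -121 (O = -16 - 105 = -121)
U = 40 (U = 34 + 6 = 40)
z(Y) = (190 + Y)*(211 + Y) (z(Y) = (211 + Y)*(190 + Y) = (190 + Y)*(211 + Y))
l/(P(O) - z(U)) = -38594/(-121 - (40090 + 40² + 401*40)) = -38594/(-121 - (40090 + 1600 + 16040)) = -38594/(-121 - 1*57730) = -38594/(-121 - 57730) = -38594/(-57851) = -38594*(-1/57851) = 38594/57851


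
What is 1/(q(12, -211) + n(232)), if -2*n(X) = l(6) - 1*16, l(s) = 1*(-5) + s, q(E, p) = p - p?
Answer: 2/15 ≈ 0.13333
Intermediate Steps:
q(E, p) = 0
l(s) = -5 + s
n(X) = 15/2 (n(X) = -((-5 + 6) - 1*16)/2 = -(1 - 16)/2 = -1/2*(-15) = 15/2)
1/(q(12, -211) + n(232)) = 1/(0 + 15/2) = 1/(15/2) = 2/15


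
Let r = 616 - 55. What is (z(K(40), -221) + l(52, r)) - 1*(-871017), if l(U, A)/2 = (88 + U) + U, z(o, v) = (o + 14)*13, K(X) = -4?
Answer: 871531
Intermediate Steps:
z(o, v) = 182 + 13*o (z(o, v) = (14 + o)*13 = 182 + 13*o)
r = 561
l(U, A) = 176 + 4*U (l(U, A) = 2*((88 + U) + U) = 2*(88 + 2*U) = 176 + 4*U)
(z(K(40), -221) + l(52, r)) - 1*(-871017) = ((182 + 13*(-4)) + (176 + 4*52)) - 1*(-871017) = ((182 - 52) + (176 + 208)) + 871017 = (130 + 384) + 871017 = 514 + 871017 = 871531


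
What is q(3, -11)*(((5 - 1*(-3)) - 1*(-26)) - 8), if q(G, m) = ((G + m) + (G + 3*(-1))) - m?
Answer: 78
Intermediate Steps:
q(G, m) = -3 + 2*G (q(G, m) = ((G + m) + (G - 3)) - m = ((G + m) + (-3 + G)) - m = (-3 + m + 2*G) - m = -3 + 2*G)
q(3, -11)*(((5 - 1*(-3)) - 1*(-26)) - 8) = (-3 + 2*3)*(((5 - 1*(-3)) - 1*(-26)) - 8) = (-3 + 6)*(((5 + 3) + 26) - 8) = 3*((8 + 26) - 8) = 3*(34 - 8) = 3*26 = 78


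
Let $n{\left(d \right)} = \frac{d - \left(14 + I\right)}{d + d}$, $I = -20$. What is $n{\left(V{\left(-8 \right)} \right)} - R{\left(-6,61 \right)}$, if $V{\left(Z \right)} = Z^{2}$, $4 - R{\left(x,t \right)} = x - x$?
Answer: $- \frac{221}{64} \approx -3.4531$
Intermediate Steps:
$R{\left(x,t \right)} = 4$ ($R{\left(x,t \right)} = 4 - \left(x - x\right) = 4 - 0 = 4 + 0 = 4$)
$n{\left(d \right)} = \frac{6 + d}{2 d}$ ($n{\left(d \right)} = \frac{d - -6}{d + d} = \frac{d + \left(-14 + 20\right)}{2 d} = \left(d + 6\right) \frac{1}{2 d} = \left(6 + d\right) \frac{1}{2 d} = \frac{6 + d}{2 d}$)
$n{\left(V{\left(-8 \right)} \right)} - R{\left(-6,61 \right)} = \frac{6 + \left(-8\right)^{2}}{2 \left(-8\right)^{2}} - 4 = \frac{6 + 64}{2 \cdot 64} - 4 = \frac{1}{2} \cdot \frac{1}{64} \cdot 70 - 4 = \frac{35}{64} - 4 = - \frac{221}{64}$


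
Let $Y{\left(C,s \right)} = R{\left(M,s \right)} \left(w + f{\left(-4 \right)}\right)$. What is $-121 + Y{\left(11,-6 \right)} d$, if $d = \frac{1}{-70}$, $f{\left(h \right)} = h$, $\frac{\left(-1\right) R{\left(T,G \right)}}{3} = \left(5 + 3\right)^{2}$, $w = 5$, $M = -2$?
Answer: $- \frac{4139}{35} \approx -118.26$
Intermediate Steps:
$R{\left(T,G \right)} = -192$ ($R{\left(T,G \right)} = - 3 \left(5 + 3\right)^{2} = - 3 \cdot 8^{2} = \left(-3\right) 64 = -192$)
$d = - \frac{1}{70} \approx -0.014286$
$Y{\left(C,s \right)} = -192$ ($Y{\left(C,s \right)} = - 192 \left(5 - 4\right) = \left(-192\right) 1 = -192$)
$-121 + Y{\left(11,-6 \right)} d = -121 - - \frac{96}{35} = -121 + \frac{96}{35} = - \frac{4139}{35}$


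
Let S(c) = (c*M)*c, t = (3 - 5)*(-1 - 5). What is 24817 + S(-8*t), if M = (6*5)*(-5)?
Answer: -1357583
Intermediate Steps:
M = -150 (M = 30*(-5) = -150)
t = 12 (t = -2*(-6) = 12)
S(c) = -150*c² (S(c) = (c*(-150))*c = (-150*c)*c = -150*c²)
24817 + S(-8*t) = 24817 - 150*(-8*12)² = 24817 - 150*(-96)² = 24817 - 150*9216 = 24817 - 1382400 = -1357583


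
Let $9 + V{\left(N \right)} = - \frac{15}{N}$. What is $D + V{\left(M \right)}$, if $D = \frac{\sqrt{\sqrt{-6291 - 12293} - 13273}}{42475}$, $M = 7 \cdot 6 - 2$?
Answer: $- \frac{75}{8} + \frac{\sqrt{-13273 + 2 i \sqrt{4646}}}{42475} \approx -9.375 + 0.0027124 i$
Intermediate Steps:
$M = 40$ ($M = 42 - 2 = 40$)
$V{\left(N \right)} = -9 - \frac{15}{N}$
$D = \frac{\sqrt{-13273 + 2 i \sqrt{4646}}}{42475}$ ($D = \sqrt{\sqrt{-18584} - 13273} \cdot \frac{1}{42475} = \sqrt{2 i \sqrt{4646} - 13273} \cdot \frac{1}{42475} = \sqrt{-13273 + 2 i \sqrt{4646}} \cdot \frac{1}{42475} = \frac{\sqrt{-13273 + 2 i \sqrt{4646}}}{42475} \approx 1.3929 \cdot 10^{-5} + 0.0027124 i$)
$D + V{\left(M \right)} = \frac{\sqrt{-13273 + 2 i \sqrt{4646}}}{42475} - \left(9 + \frac{15}{40}\right) = \frac{\sqrt{-13273 + 2 i \sqrt{4646}}}{42475} - \frac{75}{8} = - \frac{75}{8} + \frac{\sqrt{-13273 + 2 i \sqrt{4646}}}{42475}$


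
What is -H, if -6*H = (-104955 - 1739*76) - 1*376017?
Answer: -306568/3 ≈ -1.0219e+5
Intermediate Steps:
H = 306568/3 (H = -((-104955 - 1739*76) - 1*376017)/6 = -((-104955 - 1*132164) - 376017)/6 = -((-104955 - 132164) - 376017)/6 = -(-237119 - 376017)/6 = -⅙*(-613136) = 306568/3 ≈ 1.0219e+5)
-H = -1*306568/3 = -306568/3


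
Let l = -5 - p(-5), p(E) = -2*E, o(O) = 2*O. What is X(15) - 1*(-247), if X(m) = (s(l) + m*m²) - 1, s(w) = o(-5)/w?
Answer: 10865/3 ≈ 3621.7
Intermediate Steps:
l = -15 (l = -5 - (-2)*(-5) = -5 - 1*10 = -5 - 10 = -15)
s(w) = -10/w (s(w) = (2*(-5))/w = -10/w)
X(m) = -⅓ + m³ (X(m) = (-10/(-15) + m*m²) - 1 = (-10*(-1/15) + m³) - 1 = (⅔ + m³) - 1 = -⅓ + m³)
X(15) - 1*(-247) = (-⅓ + 15³) - 1*(-247) = (-⅓ + 3375) + 247 = 10124/3 + 247 = 10865/3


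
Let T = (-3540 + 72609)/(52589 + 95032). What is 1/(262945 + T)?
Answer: 49207/12938757638 ≈ 3.8031e-6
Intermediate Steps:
T = 23023/49207 (T = 69069/147621 = 69069*(1/147621) = 23023/49207 ≈ 0.46788)
1/(262945 + T) = 1/(262945 + 23023/49207) = 1/(12938757638/49207) = 49207/12938757638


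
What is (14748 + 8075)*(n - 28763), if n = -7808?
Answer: -834659933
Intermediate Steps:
(14748 + 8075)*(n - 28763) = (14748 + 8075)*(-7808 - 28763) = 22823*(-36571) = -834659933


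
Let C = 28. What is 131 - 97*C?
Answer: -2585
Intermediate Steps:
131 - 97*C = 131 - 97*28 = 131 - 2716 = -2585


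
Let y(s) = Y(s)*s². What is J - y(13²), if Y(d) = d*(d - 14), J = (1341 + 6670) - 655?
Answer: -748148039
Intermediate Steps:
J = 7356 (J = 8011 - 655 = 7356)
Y(d) = d*(-14 + d)
y(s) = s³*(-14 + s) (y(s) = (s*(-14 + s))*s² = s³*(-14 + s))
J - y(13²) = 7356 - (13²)³*(-14 + 13²) = 7356 - 169³*(-14 + 169) = 7356 - 4826809*155 = 7356 - 1*748155395 = 7356 - 748155395 = -748148039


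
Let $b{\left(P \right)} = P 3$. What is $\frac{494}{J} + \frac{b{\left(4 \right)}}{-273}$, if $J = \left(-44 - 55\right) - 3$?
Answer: $- \frac{22681}{4641} \approx -4.8871$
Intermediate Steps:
$b{\left(P \right)} = 3 P$
$J = -102$ ($J = -99 - 3 = -102$)
$\frac{494}{J} + \frac{b{\left(4 \right)}}{-273} = \frac{494}{-102} + \frac{3 \cdot 4}{-273} = 494 \left(- \frac{1}{102}\right) + 12 \left(- \frac{1}{273}\right) = - \frac{247}{51} - \frac{4}{91} = - \frac{22681}{4641}$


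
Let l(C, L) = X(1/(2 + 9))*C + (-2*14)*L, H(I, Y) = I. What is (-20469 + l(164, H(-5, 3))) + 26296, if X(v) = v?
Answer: 65801/11 ≈ 5981.9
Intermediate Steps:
l(C, L) = -28*L + C/11 (l(C, L) = C/(2 + 9) + (-2*14)*L = C/11 - 28*L = -28*L + C/11)
(-20469 + l(164, H(-5, 3))) + 26296 = (-20469 + (-28*(-5) + (1/11)*164)) + 26296 = (-20469 + (140 + 164/11)) + 26296 = (-20469 + 1704/11) + 26296 = -223455/11 + 26296 = 65801/11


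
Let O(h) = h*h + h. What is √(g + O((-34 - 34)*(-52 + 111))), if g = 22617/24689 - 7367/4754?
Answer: √4524210916801502346518/16767358 ≈ 4011.5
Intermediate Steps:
O(h) = h + h² (O(h) = h² + h = h + h²)
g = -10623235/16767358 (g = 22617*(1/24689) - 7367*1/4754 = 3231/3527 - 7367/4754 = -10623235/16767358 ≈ -0.63357)
√(g + O((-34 - 34)*(-52 + 111))) = √(-10623235/16767358 + ((-34 - 34)*(-52 + 111))*(1 + (-34 - 34)*(-52 + 111))) = √(-10623235/16767358 + (-68*59)*(1 - 68*59)) = √(-10623235/16767358 - 4012*(1 - 4012)) = √(-10623235/16767358 - 4012*(-4011)) = √(-10623235/16767358 + 16092132) = √(269822527604021/16767358) = √4524210916801502346518/16767358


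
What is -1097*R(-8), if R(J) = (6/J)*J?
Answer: -6582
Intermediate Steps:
R(J) = 6
-1097*R(-8) = -1097*6 = -6582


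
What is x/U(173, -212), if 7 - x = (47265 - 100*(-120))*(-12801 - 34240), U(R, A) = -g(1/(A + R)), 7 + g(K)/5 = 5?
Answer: 1393942436/5 ≈ 2.7879e+8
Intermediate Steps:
g(K) = -10 (g(K) = -35 + 5*5 = -35 + 25 = -10)
U(R, A) = 10 (U(R, A) = -1*(-10) = 10)
x = 2787884872 (x = 7 - (47265 - 100*(-120))*(-12801 - 34240) = 7 - (47265 + 12000)*(-47041) = 7 - 59265*(-47041) = 7 - 1*(-2787884865) = 7 + 2787884865 = 2787884872)
x/U(173, -212) = 2787884872/10 = 2787884872*(⅒) = 1393942436/5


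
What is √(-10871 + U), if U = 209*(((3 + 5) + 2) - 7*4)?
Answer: I*√14633 ≈ 120.97*I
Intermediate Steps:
U = -3762 (U = 209*((8 + 2) - 28) = 209*(10 - 28) = 209*(-18) = -3762)
√(-10871 + U) = √(-10871 - 3762) = √(-14633) = I*√14633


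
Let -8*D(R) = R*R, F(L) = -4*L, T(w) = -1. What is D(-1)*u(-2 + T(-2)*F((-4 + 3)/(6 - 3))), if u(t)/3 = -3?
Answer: 9/8 ≈ 1.1250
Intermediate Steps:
D(R) = -R**2/8 (D(R) = -R*R/8 = -R**2/8)
u(t) = -9 (u(t) = 3*(-3) = -9)
D(-1)*u(-2 + T(-2)*F((-4 + 3)/(6 - 3))) = -1/8*(-1)**2*(-9) = -1/8*1*(-9) = -1/8*(-9) = 9/8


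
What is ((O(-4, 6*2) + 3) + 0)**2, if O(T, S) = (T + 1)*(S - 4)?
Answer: 441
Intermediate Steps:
O(T, S) = (1 + T)*(-4 + S)
((O(-4, 6*2) + 3) + 0)**2 = (((-4 + 6*2 - 4*(-4) + (6*2)*(-4)) + 3) + 0)**2 = (((-4 + 12 + 16 + 12*(-4)) + 3) + 0)**2 = (((-4 + 12 + 16 - 48) + 3) + 0)**2 = ((-24 + 3) + 0)**2 = (-21 + 0)**2 = (-21)**2 = 441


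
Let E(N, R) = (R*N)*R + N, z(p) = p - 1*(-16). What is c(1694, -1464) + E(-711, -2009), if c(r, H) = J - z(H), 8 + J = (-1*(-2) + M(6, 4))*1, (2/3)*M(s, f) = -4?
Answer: -2869652866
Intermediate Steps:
M(s, f) = -6 (M(s, f) = (3/2)*(-4) = -6)
z(p) = 16 + p (z(p) = p + 16 = 16 + p)
J = -12 (J = -8 + (-1*(-2) - 6)*1 = -8 + (2 - 6)*1 = -8 - 4*1 = -8 - 4 = -12)
E(N, R) = N + N*R² (E(N, R) = (N*R)*R + N = N*R² + N = N + N*R²)
c(r, H) = -28 - H (c(r, H) = -12 - (16 + H) = -12 + (-16 - H) = -28 - H)
c(1694, -1464) + E(-711, -2009) = (-28 - 1*(-1464)) - 711*(1 + (-2009)²) = (-28 + 1464) - 711*(1 + 4036081) = 1436 - 711*4036082 = 1436 - 2869654302 = -2869652866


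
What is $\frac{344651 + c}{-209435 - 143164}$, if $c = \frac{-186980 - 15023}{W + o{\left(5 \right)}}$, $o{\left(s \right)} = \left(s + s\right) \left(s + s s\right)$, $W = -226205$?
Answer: $- \frac{77858586158}{79653877095} \approx -0.97746$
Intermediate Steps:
$o{\left(s \right)} = 2 s \left(s + s^{2}\right)$
$c = \frac{202003}{225905}$ ($c = \frac{-186980 - 15023}{-226205 + 2 \cdot 5^{2} \left(1 + 5\right)} = - \frac{202003}{-226205 + 2 \cdot 25 \cdot 6} = - \frac{202003}{-226205 + 300} = - \frac{202003}{-225905} = \left(-202003\right) \left(- \frac{1}{225905}\right) = \frac{202003}{225905} \approx 0.89419$)
$\frac{344651 + c}{-209435 - 143164} = \frac{344651 + \frac{202003}{225905}}{-209435 - 143164} = \frac{77858586158}{225905 \left(-352599\right)} = \frac{77858586158}{225905} \left(- \frac{1}{352599}\right) = - \frac{77858586158}{79653877095}$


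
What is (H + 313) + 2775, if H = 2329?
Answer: 5417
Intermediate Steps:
(H + 313) + 2775 = (2329 + 313) + 2775 = 2642 + 2775 = 5417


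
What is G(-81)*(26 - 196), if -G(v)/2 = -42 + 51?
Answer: 3060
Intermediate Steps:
G(v) = -18 (G(v) = -2*(-42 + 51) = -2*9 = -18)
G(-81)*(26 - 196) = -18*(26 - 196) = -18*(-170) = 3060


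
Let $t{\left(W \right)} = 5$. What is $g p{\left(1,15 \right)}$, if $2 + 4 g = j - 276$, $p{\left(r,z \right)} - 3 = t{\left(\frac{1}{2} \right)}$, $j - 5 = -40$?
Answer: $-626$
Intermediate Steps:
$j = -35$ ($j = 5 - 40 = -35$)
$p{\left(r,z \right)} = 8$ ($p{\left(r,z \right)} = 3 + 5 = 8$)
$g = - \frac{313}{4}$ ($g = - \frac{1}{2} + \frac{-35 - 276}{4} = - \frac{1}{2} + \frac{1}{4} \left(-311\right) = - \frac{1}{2} - \frac{311}{4} = - \frac{313}{4} \approx -78.25$)
$g p{\left(1,15 \right)} = \left(- \frac{313}{4}\right) 8 = -626$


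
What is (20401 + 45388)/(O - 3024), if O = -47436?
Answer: -65789/50460 ≈ -1.3038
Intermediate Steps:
(20401 + 45388)/(O - 3024) = (20401 + 45388)/(-47436 - 3024) = 65789/(-50460) = 65789*(-1/50460) = -65789/50460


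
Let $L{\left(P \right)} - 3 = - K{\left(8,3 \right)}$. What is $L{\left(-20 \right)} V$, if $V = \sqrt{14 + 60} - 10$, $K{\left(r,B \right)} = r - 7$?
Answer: $-20 + 2 \sqrt{74} \approx -2.7953$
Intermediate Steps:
$K{\left(r,B \right)} = -7 + r$
$L{\left(P \right)} = 2$ ($L{\left(P \right)} = 3 - \left(-7 + 8\right) = 3 - 1 = 2$)
$V = -10 + \sqrt{74}$ ($V = \sqrt{74} - 10 = -10 + \sqrt{74} \approx -1.3977$)
$L{\left(-20 \right)} V = 2 \left(-10 + \sqrt{74}\right) = -20 + 2 \sqrt{74}$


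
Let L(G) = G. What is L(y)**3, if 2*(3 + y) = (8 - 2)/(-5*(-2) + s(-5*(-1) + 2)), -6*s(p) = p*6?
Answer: -8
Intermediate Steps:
s(p) = -p (s(p) = -p*6/6 = -p)
y = -2 (y = -3 + ((8 - 2)/(-5*(-2) - (-5*(-1) + 2)))/2 = -3 + (6/(10 - (5 + 2)))/2 = -3 + (6/(10 - 1*7))/2 = -3 + (6/(10 - 7))/2 = -3 + (6/3)/2 = -3 + (6*(1/3))/2 = -3 + (1/2)*2 = -3 + 1 = -2)
L(y)**3 = (-2)**3 = -8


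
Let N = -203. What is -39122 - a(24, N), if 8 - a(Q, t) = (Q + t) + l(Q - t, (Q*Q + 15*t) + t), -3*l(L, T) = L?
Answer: -118154/3 ≈ -39385.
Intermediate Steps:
l(L, T) = -L/3
a(Q, t) = 8 - 4*t/3 - 2*Q/3 (a(Q, t) = 8 - ((Q + t) - (Q - t)/3) = 8 - ((Q + t) + (-Q/3 + t/3)) = 8 - (2*Q/3 + 4*t/3) = 8 + (-4*t/3 - 2*Q/3) = 8 - 4*t/3 - 2*Q/3)
-39122 - a(24, N) = -39122 - (8 - 4/3*(-203) - 2/3*24) = -39122 - (8 + 812/3 - 16) = -39122 - 1*788/3 = -39122 - 788/3 = -118154/3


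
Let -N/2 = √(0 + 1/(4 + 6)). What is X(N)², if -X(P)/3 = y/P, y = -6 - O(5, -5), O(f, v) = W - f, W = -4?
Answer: 405/2 ≈ 202.50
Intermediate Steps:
O(f, v) = -4 - f
N = -√10/5 (N = -2*√(0 + 1/(4 + 6)) = -2*√(0 + 1/10) = -2*√(0 + ⅒) = -√10/5 ≈ -0.63246)
y = 3 (y = -6 - (-4 - 1*5) = -6 - (-4 - 5) = -6 - 1*(-9) = -6 + 9 = 3)
X(P) = -9/P
X(N)² = (-9*(-√10/2))² = (-(-9)*√10/2)² = (9*√10/2)² = 405/2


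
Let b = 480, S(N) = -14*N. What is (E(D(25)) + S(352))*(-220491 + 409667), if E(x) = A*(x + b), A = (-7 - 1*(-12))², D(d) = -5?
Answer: 1314205672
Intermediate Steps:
A = 25 (A = (-7 + 12)² = 5² = 25)
E(x) = 12000 + 25*x (E(x) = 25*(x + 480) = 25*(480 + x) = 12000 + 25*x)
(E(D(25)) + S(352))*(-220491 + 409667) = ((12000 + 25*(-5)) - 14*352)*(-220491 + 409667) = ((12000 - 125) - 4928)*189176 = (11875 - 4928)*189176 = 6947*189176 = 1314205672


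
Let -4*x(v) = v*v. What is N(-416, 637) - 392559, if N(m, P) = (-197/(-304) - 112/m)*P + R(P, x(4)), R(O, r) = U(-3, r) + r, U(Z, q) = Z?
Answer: -119162439/304 ≈ -3.9198e+5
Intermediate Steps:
x(v) = -v²/4 (x(v) = -v*v/4 = -v²/4)
R(O, r) = -3 + r
N(m, P) = -7 + P*(197/304 - 112/m) (N(m, P) = (-197/(-304) - 112/m)*P + (-3 - ¼*4²) = (-197*(-1/304) - 112/m)*P + (-3 - ¼*16) = (197/304 - 112/m)*P + (-3 - 4) = P*(197/304 - 112/m) - 7 = -7 + P*(197/304 - 112/m))
N(-416, 637) - 392559 = (-7 + (197/304)*637 - 112*637/(-416)) - 392559 = (-7 + 125489/304 - 112*637*(-1/416)) - 392559 = (-7 + 125489/304 + 343/2) - 392559 = 175497/304 - 392559 = -119162439/304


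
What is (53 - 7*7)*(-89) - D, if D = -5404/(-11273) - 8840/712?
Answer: -345198023/1003297 ≈ -344.06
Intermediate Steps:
D = -11975709/1003297 (D = -5404*(-1/11273) - 8840*1/712 = 5404/11273 - 1105/89 = -11975709/1003297 ≈ -11.936)
(53 - 7*7)*(-89) - D = (53 - 7*7)*(-89) - 1*(-11975709/1003297) = (53 - 49)*(-89) + 11975709/1003297 = 4*(-89) + 11975709/1003297 = -356 + 11975709/1003297 = -345198023/1003297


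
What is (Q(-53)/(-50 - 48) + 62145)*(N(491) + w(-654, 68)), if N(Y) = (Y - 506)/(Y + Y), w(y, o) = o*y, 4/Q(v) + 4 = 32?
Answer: -1861781008431411/673652 ≈ -2.7637e+9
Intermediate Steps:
Q(v) = ⅐ (Q(v) = 4/(-4 + 32) = 4/28 = 4*(1/28) = ⅐)
N(Y) = (-506 + Y)/(2*Y) (N(Y) = (-506 + Y)/((2*Y)) = (-506 + Y)*(1/(2*Y)) = (-506 + Y)/(2*Y))
(Q(-53)/(-50 - 48) + 62145)*(N(491) + w(-654, 68)) = ((⅐)/(-50 - 48) + 62145)*((½)*(-506 + 491)/491 + 68*(-654)) = ((⅐)/(-98) + 62145)*((½)*(1/491)*(-15) - 44472) = (-1/98*⅐ + 62145)*(-15/982 - 44472) = (-1/686 + 62145)*(-43671519/982) = (42631469/686)*(-43671519/982) = -1861781008431411/673652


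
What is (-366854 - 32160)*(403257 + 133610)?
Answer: -214217449138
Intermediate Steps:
(-366854 - 32160)*(403257 + 133610) = -399014*536867 = -214217449138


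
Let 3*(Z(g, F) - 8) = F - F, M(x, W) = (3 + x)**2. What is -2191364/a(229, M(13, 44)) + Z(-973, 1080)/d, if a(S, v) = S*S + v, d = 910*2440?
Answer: -608213025503/14626052350 ≈ -41.584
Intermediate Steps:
Z(g, F) = 8 (Z(g, F) = 8 + (F - F)/3 = 8 + (1/3)*0 = 8 + 0 = 8)
d = 2220400
a(S, v) = v + S**2 (a(S, v) = S**2 + v = v + S**2)
-2191364/a(229, M(13, 44)) + Z(-973, 1080)/d = -2191364/((3 + 13)**2 + 229**2) + 8/2220400 = -2191364/(16**2 + 52441) + 8*(1/2220400) = -2191364/(256 + 52441) + 1/277550 = -2191364/52697 + 1/277550 = -608213025503/14626052350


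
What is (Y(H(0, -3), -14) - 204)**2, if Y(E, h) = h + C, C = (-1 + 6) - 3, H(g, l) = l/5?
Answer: 46656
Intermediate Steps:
H(g, l) = l/5 (H(g, l) = l*(1/5) = l/5)
C = 2 (C = 5 - 3 = 2)
Y(E, h) = 2 + h (Y(E, h) = h + 2 = 2 + h)
(Y(H(0, -3), -14) - 204)**2 = ((2 - 14) - 204)**2 = (-12 - 204)**2 = (-216)**2 = 46656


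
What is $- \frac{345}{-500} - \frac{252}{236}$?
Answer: $- \frac{2229}{5900} \approx -0.3778$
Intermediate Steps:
$- \frac{345}{-500} - \frac{252}{236} = \left(-345\right) \left(- \frac{1}{500}\right) - \frac{63}{59} = \frac{69}{100} - \frac{63}{59} = - \frac{2229}{5900}$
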